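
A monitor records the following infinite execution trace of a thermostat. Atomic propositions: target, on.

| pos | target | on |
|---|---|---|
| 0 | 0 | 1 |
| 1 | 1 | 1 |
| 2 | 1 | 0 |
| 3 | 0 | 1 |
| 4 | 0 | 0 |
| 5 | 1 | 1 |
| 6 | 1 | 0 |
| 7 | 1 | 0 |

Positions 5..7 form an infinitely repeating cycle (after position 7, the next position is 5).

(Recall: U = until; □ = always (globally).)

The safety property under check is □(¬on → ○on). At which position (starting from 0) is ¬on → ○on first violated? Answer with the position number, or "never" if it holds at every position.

6

Check ¬on → ○on at each position in order: 0 ✓, 1 ✓, 2 ✓, 3 ✓, 4 ✓, 5 ✓.
At position 6 the labels are {target} and the next position 7 has {target}, so ¬on → ○on is false there. This is the first violation.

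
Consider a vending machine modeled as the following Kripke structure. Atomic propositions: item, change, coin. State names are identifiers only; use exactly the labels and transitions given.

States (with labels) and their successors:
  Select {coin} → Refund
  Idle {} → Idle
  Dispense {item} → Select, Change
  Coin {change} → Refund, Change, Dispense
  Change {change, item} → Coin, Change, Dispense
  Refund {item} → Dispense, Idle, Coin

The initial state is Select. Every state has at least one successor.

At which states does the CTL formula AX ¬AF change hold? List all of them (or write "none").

States satisfying ¬AF change: {Select, Idle, Dispense, Refund}.
States satisfying AX ¬AF change: {Select, Idle}.

{Select, Idle}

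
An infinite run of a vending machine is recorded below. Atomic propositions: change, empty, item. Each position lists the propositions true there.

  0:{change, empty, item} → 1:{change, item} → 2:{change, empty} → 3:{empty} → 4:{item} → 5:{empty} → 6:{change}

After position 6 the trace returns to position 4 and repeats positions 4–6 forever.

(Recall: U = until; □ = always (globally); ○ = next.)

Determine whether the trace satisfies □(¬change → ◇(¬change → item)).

¬change → ◇(¬change → item) holds at every position 0..6, and those are all positions ever visited, so □(¬change → ◇(¬change → item)) holds.
Positions where ¬change holds: 3, 4, 5.
Check ◇(¬change → item) at each: 3→ok, 4→ok, 5→ok.

Yes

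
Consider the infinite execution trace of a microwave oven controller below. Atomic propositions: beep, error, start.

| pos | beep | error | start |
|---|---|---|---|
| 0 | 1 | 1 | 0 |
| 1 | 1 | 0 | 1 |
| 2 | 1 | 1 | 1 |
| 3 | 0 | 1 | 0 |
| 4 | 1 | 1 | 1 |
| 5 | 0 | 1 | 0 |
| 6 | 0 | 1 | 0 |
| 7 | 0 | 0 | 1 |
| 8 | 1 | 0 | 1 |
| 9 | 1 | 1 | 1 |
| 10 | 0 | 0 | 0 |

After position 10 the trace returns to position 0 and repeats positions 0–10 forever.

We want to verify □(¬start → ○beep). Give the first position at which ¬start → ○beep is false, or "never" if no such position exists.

Check ¬start → ○beep at each position in order: 0 ✓, 1 ✓, 2 ✓, 3 ✓, 4 ✓.
At position 5 the labels are {error} and the next position 6 has {error}, so ¬start → ○beep is false there. This is the first violation.

5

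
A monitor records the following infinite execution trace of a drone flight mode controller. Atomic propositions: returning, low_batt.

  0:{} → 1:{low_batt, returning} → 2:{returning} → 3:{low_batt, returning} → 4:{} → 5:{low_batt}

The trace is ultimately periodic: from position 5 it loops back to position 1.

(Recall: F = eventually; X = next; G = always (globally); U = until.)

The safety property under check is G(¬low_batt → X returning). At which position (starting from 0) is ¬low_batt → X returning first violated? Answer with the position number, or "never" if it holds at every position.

4

Check ¬low_batt → X returning at each position in order: 0 ✓, 1 ✓, 2 ✓, 3 ✓.
At position 4 the labels are {} and the next position 5 has {low_batt}, so ¬low_batt → X returning is false there. This is the first violation.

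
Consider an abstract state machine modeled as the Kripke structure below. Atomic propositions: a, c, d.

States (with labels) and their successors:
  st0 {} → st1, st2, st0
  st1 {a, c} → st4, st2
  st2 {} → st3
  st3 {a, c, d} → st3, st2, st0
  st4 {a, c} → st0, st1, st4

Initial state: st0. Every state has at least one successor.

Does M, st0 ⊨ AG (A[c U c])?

States satisfying A[c U c]: {st1, st3, st4}.
States satisfying AG (A[c U c]): ∅.
st0 is reachable from st0 and violates A[c U c], so AG fails at st0.
st0 ∉ Sat(AG (A[c U c])).

No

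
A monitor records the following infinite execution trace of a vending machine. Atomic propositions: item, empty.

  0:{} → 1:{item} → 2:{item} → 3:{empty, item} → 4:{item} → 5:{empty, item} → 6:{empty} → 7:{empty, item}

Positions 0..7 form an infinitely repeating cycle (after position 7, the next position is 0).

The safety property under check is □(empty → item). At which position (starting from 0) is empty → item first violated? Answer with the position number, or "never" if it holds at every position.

Check empty → item at each position in order: 0 ✓, 1 ✓, 2 ✓, 3 ✓, 4 ✓, 5 ✓.
At position 6 the labels are {empty}, so empty → item is false there. This is the first violation.

6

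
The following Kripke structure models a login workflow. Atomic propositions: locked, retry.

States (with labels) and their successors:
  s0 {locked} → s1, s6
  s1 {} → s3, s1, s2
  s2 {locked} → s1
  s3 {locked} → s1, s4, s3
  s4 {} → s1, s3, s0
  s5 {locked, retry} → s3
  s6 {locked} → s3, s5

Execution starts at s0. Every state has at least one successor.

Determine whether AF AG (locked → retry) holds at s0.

Violated

States satisfying AG (locked → retry): ∅.
States satisfying AF AG (locked → retry): ∅.
There is a path from s0 along which AG (locked → retry) never holds.
s0 ∉ Sat(AF AG (locked → retry)).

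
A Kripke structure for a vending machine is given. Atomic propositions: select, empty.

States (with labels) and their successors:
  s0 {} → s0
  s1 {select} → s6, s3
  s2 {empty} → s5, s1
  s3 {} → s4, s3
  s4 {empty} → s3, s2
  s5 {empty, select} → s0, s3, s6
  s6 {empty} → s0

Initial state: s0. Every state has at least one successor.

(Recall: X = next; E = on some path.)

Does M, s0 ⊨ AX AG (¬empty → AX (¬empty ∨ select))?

States satisfying AG (¬empty → AX (¬empty ∨ select)): {s0, s6}.
States satisfying AX AG (¬empty → AX (¬empty ∨ select)): {s0, s6}.
s0 ∈ Sat(AX AG (¬empty → AX (¬empty ∨ select))).

Satisfied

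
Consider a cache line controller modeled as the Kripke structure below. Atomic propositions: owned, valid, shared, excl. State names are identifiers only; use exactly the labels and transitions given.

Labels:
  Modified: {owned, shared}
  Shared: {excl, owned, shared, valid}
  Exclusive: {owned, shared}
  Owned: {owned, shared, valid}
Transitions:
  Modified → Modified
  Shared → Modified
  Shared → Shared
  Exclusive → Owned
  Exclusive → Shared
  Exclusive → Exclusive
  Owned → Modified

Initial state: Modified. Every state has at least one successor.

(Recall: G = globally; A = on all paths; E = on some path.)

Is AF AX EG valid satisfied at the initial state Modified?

Violated

States satisfying AX EG valid: ∅.
States satisfying AF AX EG valid: ∅.
There is a path from Modified along which AX EG valid never holds.
Modified ∉ Sat(AF AX EG valid).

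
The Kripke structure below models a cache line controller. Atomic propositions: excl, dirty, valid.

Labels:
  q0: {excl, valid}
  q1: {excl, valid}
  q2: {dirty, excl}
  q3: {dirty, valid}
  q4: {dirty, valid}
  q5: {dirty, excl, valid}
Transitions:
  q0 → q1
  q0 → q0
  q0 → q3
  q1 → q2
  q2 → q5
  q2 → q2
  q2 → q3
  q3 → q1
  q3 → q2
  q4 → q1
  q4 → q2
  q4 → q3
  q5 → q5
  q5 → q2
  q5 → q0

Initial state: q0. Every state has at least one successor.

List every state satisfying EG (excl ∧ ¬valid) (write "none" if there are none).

States satisfying excl ∧ ¬valid: {q2}.
States satisfying EG (excl ∧ ¬valid): {q2}.

{q2}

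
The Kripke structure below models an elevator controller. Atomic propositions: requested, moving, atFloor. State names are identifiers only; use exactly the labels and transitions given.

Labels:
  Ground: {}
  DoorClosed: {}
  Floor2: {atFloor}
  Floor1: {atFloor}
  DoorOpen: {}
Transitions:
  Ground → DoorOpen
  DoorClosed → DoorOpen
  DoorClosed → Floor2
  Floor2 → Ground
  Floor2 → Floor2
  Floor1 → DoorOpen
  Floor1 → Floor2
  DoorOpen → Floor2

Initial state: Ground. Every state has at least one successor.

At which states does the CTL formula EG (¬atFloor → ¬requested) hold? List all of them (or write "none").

States satisfying ¬atFloor → ¬requested: {Ground, DoorClosed, Floor2, Floor1, DoorOpen}.
States satisfying EG (¬atFloor → ¬requested): {Ground, DoorClosed, Floor2, Floor1, DoorOpen}.

{Ground, DoorClosed, Floor2, Floor1, DoorOpen}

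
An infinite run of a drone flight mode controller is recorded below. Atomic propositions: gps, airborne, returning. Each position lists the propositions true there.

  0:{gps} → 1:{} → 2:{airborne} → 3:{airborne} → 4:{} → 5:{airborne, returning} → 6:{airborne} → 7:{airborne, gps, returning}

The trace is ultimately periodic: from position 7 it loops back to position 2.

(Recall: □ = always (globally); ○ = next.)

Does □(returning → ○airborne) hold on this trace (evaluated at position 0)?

Holds

returning → ○airborne holds at every position 0..7, and those are all positions ever visited, so □(returning → ○airborne) holds.
Positions where returning holds: 5, 7.
Check ○airborne at each: 5→ok, 7→ok.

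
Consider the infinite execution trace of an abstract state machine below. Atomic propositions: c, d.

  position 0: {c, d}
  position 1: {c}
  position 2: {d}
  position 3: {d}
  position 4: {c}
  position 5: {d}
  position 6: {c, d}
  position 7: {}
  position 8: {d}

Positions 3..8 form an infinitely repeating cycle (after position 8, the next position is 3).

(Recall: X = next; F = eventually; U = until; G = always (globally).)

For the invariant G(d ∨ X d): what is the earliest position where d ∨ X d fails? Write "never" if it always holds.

d ∨ X d holds at every position 0..8, and those are all the positions the trace ever visits, so the invariant G(d ∨ X d) is never violated.

never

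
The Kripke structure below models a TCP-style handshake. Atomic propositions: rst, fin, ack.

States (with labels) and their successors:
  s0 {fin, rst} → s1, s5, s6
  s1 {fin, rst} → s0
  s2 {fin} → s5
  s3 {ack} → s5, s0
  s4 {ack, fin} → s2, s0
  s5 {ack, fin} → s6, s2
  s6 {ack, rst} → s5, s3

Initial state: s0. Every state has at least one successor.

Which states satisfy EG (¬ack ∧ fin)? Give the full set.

{s0, s1}

States satisfying ¬ack ∧ fin: {s0, s1, s2}.
States satisfying EG (¬ack ∧ fin): {s0, s1}.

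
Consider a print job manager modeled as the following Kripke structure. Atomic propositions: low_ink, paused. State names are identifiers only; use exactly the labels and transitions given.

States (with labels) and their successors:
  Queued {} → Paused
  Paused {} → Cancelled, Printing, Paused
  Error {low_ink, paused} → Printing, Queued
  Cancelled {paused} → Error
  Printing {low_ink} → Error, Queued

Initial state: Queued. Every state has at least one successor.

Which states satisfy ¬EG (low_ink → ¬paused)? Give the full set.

States satisfying low_ink → ¬paused: {Queued, Paused, Cancelled, Printing}.
States satisfying EG (low_ink → ¬paused): {Queued, Paused, Printing}.
States satisfying ¬EG (low_ink → ¬paused): {Error, Cancelled}.

{Error, Cancelled}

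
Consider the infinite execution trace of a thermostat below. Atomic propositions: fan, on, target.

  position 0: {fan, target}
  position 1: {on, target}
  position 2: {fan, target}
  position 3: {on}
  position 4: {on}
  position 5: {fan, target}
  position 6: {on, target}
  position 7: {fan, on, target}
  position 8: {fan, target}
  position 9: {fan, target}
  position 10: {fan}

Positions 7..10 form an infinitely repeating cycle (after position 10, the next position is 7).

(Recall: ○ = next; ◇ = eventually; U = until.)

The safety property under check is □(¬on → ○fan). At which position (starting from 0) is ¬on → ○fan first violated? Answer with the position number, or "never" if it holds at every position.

0

At position 0 the labels are {fan, target} and the next position 1 has {on, target}, so ¬on → ○fan is false there. This is the first violation.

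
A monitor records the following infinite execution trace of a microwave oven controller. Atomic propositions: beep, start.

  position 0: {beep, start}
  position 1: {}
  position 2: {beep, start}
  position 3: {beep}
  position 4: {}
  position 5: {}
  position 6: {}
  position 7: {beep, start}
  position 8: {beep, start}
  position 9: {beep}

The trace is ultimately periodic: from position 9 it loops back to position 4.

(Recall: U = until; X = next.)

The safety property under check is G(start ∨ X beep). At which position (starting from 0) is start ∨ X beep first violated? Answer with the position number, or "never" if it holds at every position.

Check start ∨ X beep at each position in order: 0 ✓, 1 ✓, 2 ✓.
At position 3 the labels are {beep} and the next position 4 has {}, so start ∨ X beep is false there. This is the first violation.

3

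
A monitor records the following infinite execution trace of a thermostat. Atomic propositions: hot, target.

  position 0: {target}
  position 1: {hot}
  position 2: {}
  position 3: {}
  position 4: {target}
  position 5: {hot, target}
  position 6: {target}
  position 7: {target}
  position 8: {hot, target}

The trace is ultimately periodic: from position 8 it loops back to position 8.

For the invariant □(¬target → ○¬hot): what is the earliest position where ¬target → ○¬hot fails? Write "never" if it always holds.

never

¬target → ○¬hot holds at every position 0..8, and those are all the positions the trace ever visits, so the invariant □(¬target → ○¬hot) is never violated.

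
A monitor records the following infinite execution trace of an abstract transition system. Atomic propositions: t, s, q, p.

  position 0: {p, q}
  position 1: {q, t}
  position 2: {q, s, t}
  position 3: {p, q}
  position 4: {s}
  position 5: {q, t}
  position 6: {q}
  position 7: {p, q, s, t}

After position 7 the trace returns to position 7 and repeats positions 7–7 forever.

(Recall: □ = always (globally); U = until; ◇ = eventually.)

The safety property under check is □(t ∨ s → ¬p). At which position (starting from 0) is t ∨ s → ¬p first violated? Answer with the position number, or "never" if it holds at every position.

Check t ∨ s → ¬p at each position in order: 0 ✓, 1 ✓, 2 ✓, 3 ✓, 4 ✓, 5 ✓, 6 ✓.
At position 7 the labels are {p, q, s, t}, so t ∨ s → ¬p is false there. This is the first violation.

7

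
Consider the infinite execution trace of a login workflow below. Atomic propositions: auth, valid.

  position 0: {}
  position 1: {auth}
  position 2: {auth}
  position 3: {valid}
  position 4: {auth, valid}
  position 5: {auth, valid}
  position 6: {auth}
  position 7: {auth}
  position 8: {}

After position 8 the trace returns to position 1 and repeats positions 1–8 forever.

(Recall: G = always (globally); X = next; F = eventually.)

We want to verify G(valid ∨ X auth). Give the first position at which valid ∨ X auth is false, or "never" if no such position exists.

Check valid ∨ X auth at each position in order: 0 ✓, 1 ✓.
At position 2 the labels are {auth} and the next position 3 has {valid}, so valid ∨ X auth is false there. This is the first violation.

2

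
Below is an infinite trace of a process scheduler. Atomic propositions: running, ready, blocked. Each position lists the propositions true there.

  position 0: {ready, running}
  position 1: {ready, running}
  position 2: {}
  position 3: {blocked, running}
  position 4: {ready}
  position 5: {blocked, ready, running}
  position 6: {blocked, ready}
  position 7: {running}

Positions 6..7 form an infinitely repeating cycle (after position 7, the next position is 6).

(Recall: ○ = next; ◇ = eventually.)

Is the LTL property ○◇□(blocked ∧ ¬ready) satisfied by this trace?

The position after 0 is 1; ◇□(blocked ∧ ¬ready) is false there.

Does not hold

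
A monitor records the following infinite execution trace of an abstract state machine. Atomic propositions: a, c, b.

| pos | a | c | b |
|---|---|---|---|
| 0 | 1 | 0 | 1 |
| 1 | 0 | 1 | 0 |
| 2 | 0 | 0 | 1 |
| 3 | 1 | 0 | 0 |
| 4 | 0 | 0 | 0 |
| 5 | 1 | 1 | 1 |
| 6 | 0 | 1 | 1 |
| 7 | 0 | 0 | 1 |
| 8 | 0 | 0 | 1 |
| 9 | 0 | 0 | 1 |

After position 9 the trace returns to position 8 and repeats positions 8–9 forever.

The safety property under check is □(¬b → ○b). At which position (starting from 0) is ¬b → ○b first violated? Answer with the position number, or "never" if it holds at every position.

3

Check ¬b → ○b at each position in order: 0 ✓, 1 ✓, 2 ✓.
At position 3 the labels are {a} and the next position 4 has {}, so ¬b → ○b is false there. This is the first violation.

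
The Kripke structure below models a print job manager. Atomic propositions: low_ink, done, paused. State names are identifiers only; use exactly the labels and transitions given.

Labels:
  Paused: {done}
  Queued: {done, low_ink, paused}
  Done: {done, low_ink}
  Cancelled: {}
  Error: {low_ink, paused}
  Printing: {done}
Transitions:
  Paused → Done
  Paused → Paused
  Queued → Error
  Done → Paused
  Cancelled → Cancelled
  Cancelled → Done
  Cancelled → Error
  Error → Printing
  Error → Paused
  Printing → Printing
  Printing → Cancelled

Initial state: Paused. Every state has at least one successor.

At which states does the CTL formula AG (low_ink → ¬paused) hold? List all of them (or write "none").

{Paused, Done}

States satisfying low_ink → ¬paused: {Paused, Done, Cancelled, Printing}.
States satisfying AG (low_ink → ¬paused): {Paused, Done}.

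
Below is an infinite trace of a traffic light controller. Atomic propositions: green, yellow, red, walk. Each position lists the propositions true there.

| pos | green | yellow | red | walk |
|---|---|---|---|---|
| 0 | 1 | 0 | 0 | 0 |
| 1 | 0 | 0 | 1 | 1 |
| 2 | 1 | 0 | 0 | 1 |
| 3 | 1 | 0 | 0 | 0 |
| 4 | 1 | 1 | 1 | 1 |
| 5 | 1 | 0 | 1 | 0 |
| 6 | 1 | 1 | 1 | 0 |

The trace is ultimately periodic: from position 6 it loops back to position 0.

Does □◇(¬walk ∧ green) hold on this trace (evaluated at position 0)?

◇(¬walk ∧ green) holds at every position 0..6, and those are all positions ever visited, so □◇(¬walk ∧ green) holds.

Holds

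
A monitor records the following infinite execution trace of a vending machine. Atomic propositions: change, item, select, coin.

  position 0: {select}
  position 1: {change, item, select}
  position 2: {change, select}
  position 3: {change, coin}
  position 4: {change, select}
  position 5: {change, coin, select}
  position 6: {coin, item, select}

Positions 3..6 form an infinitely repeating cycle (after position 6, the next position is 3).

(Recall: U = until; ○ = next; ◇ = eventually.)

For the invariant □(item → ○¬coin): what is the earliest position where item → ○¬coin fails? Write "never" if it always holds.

Check item → ○¬coin at each position in order: 0 ✓, 1 ✓, 2 ✓, 3 ✓, 4 ✓, 5 ✓.
At position 6 the labels are {coin, item, select} and the next position 3 has {change, coin}, so item → ○¬coin is false there. This is the first violation.

6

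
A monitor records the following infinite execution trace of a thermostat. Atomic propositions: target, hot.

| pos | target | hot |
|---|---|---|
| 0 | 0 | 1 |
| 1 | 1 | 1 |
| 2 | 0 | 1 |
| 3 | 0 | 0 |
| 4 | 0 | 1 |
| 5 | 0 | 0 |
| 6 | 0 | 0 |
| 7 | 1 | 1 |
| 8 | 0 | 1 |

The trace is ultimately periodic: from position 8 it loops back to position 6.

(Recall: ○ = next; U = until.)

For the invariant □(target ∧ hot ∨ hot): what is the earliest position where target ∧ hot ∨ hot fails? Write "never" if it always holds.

Check target ∧ hot ∨ hot at each position in order: 0 ✓, 1 ✓, 2 ✓.
At position 3 the labels are {}, so target ∧ hot ∨ hot is false there. This is the first violation.

3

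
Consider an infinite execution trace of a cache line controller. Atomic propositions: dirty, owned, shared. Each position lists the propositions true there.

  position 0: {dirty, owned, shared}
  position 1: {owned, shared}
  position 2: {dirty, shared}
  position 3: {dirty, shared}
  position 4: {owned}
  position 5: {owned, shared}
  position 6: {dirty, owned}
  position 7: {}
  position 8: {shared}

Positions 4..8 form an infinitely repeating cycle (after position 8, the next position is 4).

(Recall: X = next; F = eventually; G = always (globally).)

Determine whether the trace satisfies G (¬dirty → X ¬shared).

No

¬dirty → X ¬shared must hold at every position from 0 onward. It fails at position 1, so G (¬dirty → X ¬shared) is false.
Positions where ¬dirty holds: 1, 4, 5, 7, 8.
Check X ¬shared at each: 1→fails, 4→fails, 5→ok, 7→fails, 8→ok.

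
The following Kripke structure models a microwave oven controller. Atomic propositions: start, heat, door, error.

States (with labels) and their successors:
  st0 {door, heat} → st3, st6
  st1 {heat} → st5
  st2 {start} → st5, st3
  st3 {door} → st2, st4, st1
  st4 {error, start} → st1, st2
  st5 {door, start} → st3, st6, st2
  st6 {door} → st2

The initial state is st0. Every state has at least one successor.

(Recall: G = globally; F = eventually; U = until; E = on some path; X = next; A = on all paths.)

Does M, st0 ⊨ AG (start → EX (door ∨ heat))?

States satisfying start → EX (door ∨ heat): {st0, st1, st2, st3, st4, st5, st6}.
States satisfying AG (start → EX (door ∨ heat)): {st0, st1, st2, st3, st4, st5, st6}.
Every state reachable from st0 satisfies start → EX (door ∨ heat).
st0 ∈ Sat(AG (start → EX (door ∨ heat))).

Satisfied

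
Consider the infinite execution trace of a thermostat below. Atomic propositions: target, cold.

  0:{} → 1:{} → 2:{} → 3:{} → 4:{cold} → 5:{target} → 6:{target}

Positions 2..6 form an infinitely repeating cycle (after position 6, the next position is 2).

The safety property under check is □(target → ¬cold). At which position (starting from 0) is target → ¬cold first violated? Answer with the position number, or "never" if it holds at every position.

never

target → ¬cold holds at every position 0..6, and those are all the positions the trace ever visits, so the invariant □(target → ¬cold) is never violated.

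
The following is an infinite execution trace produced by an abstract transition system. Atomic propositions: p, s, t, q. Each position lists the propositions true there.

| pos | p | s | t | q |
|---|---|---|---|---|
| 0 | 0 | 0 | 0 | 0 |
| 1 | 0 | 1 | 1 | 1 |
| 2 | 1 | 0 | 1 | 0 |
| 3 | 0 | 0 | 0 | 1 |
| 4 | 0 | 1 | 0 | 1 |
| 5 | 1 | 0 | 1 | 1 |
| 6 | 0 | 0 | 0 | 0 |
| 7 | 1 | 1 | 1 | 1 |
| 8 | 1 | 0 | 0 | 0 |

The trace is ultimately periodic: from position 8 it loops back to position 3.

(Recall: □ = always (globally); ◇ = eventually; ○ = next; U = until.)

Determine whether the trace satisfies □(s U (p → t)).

s U (p → t) must hold at every position from 0 onward. It fails at position 8, so □(s U (p → t)) is false.

No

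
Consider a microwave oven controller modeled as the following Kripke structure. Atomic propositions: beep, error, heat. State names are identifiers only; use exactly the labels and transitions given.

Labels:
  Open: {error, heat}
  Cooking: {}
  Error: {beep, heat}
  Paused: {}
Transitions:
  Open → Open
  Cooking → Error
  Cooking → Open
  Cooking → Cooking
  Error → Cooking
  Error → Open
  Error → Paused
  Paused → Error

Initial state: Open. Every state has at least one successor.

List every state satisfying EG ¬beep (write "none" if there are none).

States satisfying ¬beep: {Open, Cooking, Paused}.
States satisfying EG ¬beep: {Open, Cooking}.

{Open, Cooking}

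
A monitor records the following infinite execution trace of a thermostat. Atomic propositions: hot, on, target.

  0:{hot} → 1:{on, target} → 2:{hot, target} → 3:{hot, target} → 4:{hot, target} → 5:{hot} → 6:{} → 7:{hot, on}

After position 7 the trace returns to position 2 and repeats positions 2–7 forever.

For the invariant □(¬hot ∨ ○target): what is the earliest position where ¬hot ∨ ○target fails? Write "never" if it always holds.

4

Check ¬hot ∨ ○target at each position in order: 0 ✓, 1 ✓, 2 ✓, 3 ✓.
At position 4 the labels are {hot, target} and the next position 5 has {hot}, so ¬hot ∨ ○target is false there. This is the first violation.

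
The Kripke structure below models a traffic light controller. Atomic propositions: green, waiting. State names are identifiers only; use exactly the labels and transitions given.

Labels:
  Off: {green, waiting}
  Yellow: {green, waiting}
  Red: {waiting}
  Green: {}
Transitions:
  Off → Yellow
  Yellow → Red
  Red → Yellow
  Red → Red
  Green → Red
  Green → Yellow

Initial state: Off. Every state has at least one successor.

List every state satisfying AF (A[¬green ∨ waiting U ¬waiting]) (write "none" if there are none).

States satisfying A[¬green ∨ waiting U ¬waiting]: {Green}.
States satisfying AF (A[¬green ∨ waiting U ¬waiting]): {Green}.

{Green}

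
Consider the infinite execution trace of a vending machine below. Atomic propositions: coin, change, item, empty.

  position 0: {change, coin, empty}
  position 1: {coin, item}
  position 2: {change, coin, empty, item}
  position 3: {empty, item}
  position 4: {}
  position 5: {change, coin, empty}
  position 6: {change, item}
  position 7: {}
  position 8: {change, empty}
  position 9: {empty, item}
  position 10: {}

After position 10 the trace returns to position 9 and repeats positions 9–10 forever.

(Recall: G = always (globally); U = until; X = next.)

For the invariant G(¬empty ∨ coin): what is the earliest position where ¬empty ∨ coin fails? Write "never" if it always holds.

Check ¬empty ∨ coin at each position in order: 0 ✓, 1 ✓, 2 ✓.
At position 3 the labels are {empty, item}, so ¬empty ∨ coin is false there. This is the first violation.

3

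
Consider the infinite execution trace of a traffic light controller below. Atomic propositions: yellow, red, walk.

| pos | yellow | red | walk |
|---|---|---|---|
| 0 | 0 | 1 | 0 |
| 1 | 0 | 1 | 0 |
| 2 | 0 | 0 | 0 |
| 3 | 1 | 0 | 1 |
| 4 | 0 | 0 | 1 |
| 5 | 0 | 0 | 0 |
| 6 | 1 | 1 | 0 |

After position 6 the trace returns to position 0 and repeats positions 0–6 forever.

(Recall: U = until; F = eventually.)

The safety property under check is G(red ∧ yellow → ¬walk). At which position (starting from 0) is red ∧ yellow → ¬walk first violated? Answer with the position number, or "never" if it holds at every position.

never

red ∧ yellow → ¬walk holds at every position 0..6, and those are all the positions the trace ever visits, so the invariant G(red ∧ yellow → ¬walk) is never violated.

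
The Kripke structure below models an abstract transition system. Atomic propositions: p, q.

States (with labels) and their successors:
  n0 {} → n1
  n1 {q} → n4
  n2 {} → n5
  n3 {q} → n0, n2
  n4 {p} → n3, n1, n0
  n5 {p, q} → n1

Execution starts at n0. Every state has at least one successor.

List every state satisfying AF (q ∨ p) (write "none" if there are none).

{n0, n1, n2, n3, n4, n5}

States satisfying q ∨ p: {n1, n3, n4, n5}.
States satisfying AF (q ∨ p): {n0, n1, n2, n3, n4, n5}.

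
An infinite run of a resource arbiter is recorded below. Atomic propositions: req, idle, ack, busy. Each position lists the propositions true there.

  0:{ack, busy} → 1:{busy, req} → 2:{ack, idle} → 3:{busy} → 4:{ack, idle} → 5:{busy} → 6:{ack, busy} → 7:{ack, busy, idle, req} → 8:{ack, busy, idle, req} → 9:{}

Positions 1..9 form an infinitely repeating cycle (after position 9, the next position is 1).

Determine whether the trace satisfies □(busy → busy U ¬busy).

Holds

busy → busy U ¬busy holds at every position 0..9, and those are all positions ever visited, so □(busy → busy U ¬busy) holds.
Positions where busy holds: 0, 1, 3, 5, 6, 7, 8.
Check busy U ¬busy at each: 0→ok, 1→ok, 3→ok, 5→ok, 6→ok, 7→ok, 8→ok.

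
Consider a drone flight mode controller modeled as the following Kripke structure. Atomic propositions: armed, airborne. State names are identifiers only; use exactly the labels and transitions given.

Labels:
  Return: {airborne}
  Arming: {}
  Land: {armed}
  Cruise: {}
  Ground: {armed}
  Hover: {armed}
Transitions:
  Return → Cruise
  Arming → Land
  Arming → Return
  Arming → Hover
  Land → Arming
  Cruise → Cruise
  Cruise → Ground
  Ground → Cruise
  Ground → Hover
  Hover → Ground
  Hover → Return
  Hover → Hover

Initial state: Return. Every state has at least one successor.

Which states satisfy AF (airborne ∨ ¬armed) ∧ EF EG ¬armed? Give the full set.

{Return, Arming, Land, Cruise}

States satisfying airborne ∨ ¬armed: {Return, Arming, Cruise}.
States satisfying AF (airborne ∨ ¬armed): {Return, Arming, Land, Cruise}.
States satisfying EG ¬armed: {Return, Arming, Cruise}.
States satisfying EF EG ¬armed: {Return, Arming, Land, Cruise, Ground, Hover}.
States satisfying AF (airborne ∨ ¬armed) ∧ EF EG ¬armed: {Return, Arming, Land, Cruise}.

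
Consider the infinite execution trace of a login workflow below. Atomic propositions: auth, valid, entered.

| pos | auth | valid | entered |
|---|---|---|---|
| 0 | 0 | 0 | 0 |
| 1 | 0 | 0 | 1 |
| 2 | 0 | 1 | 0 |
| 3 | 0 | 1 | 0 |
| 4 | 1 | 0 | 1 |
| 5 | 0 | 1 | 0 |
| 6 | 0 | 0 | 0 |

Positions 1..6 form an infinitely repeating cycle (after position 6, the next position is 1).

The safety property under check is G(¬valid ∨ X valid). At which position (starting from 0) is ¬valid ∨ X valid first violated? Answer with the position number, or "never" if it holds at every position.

3

Check ¬valid ∨ X valid at each position in order: 0 ✓, 1 ✓, 2 ✓.
At position 3 the labels are {valid} and the next position 4 has {auth, entered}, so ¬valid ∨ X valid is false there. This is the first violation.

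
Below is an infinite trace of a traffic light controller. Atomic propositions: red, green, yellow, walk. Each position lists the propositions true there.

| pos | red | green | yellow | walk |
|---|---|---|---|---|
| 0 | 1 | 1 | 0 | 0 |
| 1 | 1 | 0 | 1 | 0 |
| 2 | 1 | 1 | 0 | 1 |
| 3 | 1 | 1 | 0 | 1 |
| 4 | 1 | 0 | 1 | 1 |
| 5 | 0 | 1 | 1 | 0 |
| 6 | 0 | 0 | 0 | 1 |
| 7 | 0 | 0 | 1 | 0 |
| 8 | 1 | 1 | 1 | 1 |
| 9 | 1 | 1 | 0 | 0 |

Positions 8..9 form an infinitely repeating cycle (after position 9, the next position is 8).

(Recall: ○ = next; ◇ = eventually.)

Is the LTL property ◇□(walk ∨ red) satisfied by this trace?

□(walk ∨ red) holds at position 8, which is reachable from 0, so ◇□(walk ∨ red) holds.

Holds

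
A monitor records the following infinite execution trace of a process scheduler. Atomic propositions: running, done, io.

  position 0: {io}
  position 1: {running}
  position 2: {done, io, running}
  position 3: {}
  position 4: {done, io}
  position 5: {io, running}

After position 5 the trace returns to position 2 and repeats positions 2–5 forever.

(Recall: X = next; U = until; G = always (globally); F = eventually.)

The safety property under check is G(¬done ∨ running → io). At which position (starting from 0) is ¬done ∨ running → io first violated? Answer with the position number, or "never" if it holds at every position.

Check ¬done ∨ running → io at each position in order: 0 ✓.
At position 1 the labels are {running}, so ¬done ∨ running → io is false there. This is the first violation.

1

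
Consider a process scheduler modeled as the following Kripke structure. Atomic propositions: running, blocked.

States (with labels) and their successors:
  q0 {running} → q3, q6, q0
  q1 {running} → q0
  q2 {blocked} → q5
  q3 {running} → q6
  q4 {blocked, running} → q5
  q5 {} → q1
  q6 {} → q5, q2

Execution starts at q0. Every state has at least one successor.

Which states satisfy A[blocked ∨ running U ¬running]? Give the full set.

{q2, q3, q4, q5, q6}

States satisfying blocked ∨ running: {q0, q1, q2, q3, q4}.
States satisfying ¬running: {q2, q5, q6}.
States satisfying A[blocked ∨ running U ¬running]: {q2, q3, q4, q5, q6}.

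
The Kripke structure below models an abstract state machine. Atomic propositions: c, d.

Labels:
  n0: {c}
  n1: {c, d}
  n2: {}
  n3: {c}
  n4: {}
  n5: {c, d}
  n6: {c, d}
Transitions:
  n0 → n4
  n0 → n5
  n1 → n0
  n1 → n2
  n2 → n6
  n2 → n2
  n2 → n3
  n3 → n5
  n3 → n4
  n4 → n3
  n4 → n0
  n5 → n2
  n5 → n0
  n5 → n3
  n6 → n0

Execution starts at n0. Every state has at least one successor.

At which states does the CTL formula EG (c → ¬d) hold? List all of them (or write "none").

{n0, n2, n3, n4}

States satisfying c → ¬d: {n0, n2, n3, n4}.
States satisfying EG (c → ¬d): {n0, n2, n3, n4}.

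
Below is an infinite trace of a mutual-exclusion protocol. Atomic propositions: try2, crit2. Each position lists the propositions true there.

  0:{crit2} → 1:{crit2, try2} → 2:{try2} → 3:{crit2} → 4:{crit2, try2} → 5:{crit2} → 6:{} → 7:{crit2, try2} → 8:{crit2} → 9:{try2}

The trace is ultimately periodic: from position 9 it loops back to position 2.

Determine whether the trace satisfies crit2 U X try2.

Holds

Walking from position 0: X try2 first holds at position 0, and crit2 holds at every earlier position along the way, so crit2 U X try2 holds.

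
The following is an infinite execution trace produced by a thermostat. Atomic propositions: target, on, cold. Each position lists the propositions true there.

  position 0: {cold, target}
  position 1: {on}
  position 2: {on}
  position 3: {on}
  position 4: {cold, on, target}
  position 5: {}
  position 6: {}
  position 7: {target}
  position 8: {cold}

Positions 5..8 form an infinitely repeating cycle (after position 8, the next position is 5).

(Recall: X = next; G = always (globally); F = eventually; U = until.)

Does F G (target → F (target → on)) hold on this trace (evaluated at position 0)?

Holds

G (target → F (target → on)) holds at position 0, which is reachable from 0, so F G (target → F (target → on)) holds.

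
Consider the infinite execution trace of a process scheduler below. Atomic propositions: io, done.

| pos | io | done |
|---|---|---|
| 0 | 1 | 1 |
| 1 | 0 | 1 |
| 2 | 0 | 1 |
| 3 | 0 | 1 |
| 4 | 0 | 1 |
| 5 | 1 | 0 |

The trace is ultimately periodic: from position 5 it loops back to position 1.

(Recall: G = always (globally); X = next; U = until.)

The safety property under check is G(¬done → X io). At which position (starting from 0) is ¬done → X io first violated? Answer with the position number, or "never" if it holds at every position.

Check ¬done → X io at each position in order: 0 ✓, 1 ✓, 2 ✓, 3 ✓, 4 ✓.
At position 5 the labels are {io} and the next position 1 has {done}, so ¬done → X io is false there. This is the first violation.

5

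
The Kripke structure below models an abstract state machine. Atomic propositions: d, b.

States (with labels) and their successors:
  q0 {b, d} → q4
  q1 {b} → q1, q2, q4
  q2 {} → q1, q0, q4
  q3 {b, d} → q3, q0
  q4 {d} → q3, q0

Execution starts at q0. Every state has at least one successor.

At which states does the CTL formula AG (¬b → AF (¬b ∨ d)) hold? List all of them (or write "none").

{q0, q1, q2, q3, q4}

States satisfying ¬b → AF (¬b ∨ d): {q0, q1, q2, q3, q4}.
States satisfying AG (¬b → AF (¬b ∨ d)): {q0, q1, q2, q3, q4}.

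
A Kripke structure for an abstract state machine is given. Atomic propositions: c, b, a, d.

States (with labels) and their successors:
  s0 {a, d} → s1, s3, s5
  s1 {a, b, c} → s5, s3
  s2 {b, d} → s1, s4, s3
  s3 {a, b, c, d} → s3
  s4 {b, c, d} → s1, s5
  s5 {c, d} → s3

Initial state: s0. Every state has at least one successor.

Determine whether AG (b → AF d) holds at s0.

States satisfying b → AF d: {s0, s1, s2, s3, s4, s5}.
States satisfying AG (b → AF d): {s0, s1, s2, s3, s4, s5}.
Every state reachable from s0 satisfies b → AF d.
s0 ∈ Sat(AG (b → AF d)).

Satisfied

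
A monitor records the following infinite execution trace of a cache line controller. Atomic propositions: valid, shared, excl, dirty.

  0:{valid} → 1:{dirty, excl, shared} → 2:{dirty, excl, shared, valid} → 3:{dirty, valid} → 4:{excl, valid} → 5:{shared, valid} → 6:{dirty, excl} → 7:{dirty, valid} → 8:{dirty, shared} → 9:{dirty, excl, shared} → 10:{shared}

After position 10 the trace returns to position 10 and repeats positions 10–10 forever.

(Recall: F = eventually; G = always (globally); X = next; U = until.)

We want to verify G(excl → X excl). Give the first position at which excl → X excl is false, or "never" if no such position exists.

Check excl → X excl at each position in order: 0 ✓, 1 ✓.
At position 2 the labels are {dirty, excl, shared, valid} and the next position 3 has {dirty, valid}, so excl → X excl is false there. This is the first violation.

2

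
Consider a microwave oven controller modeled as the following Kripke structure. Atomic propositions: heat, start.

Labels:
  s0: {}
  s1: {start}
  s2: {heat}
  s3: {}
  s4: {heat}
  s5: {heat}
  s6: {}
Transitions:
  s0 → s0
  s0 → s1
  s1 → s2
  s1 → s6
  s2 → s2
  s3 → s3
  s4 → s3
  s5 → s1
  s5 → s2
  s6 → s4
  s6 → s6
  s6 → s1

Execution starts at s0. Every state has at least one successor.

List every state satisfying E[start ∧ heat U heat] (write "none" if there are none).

States satisfying start ∧ heat: ∅.
States satisfying heat: {s2, s4, s5}.
States satisfying E[start ∧ heat U heat]: {s2, s4, s5}.

{s2, s4, s5}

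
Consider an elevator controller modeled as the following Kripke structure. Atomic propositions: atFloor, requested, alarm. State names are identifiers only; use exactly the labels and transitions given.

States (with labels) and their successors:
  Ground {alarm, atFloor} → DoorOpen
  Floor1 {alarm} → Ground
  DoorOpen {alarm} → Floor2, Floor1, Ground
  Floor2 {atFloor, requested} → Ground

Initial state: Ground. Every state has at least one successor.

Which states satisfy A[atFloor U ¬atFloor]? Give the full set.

{Ground, Floor1, DoorOpen, Floor2}

States satisfying atFloor: {Ground, Floor2}.
States satisfying ¬atFloor: {Floor1, DoorOpen}.
States satisfying A[atFloor U ¬atFloor]: {Ground, Floor1, DoorOpen, Floor2}.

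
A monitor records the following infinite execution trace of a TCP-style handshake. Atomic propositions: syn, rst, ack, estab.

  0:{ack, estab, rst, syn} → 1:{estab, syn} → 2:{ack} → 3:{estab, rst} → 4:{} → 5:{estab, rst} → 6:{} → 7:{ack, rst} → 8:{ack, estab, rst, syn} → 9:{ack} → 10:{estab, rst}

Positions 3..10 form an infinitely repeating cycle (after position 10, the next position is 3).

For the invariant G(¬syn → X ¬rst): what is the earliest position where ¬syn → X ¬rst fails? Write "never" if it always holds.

Check ¬syn → X ¬rst at each position in order: 0 ✓, 1 ✓.
At position 2 the labels are {ack} and the next position 3 has {estab, rst}, so ¬syn → X ¬rst is false there. This is the first violation.

2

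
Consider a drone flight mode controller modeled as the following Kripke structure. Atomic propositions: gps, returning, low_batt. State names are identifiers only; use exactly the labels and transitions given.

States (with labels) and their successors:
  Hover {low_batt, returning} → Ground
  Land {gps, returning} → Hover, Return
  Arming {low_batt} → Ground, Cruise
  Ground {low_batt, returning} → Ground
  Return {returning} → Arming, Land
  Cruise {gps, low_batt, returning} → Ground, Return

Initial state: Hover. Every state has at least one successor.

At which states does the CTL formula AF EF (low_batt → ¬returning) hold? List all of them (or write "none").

States satisfying EF (low_batt → ¬returning): {Land, Arming, Return, Cruise}.
States satisfying AF EF (low_batt → ¬returning): {Land, Arming, Return, Cruise}.

{Land, Arming, Return, Cruise}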